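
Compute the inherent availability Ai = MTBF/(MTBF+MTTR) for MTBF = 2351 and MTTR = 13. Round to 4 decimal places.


MTBF = 2351
MTTR = 13
MTBF + MTTR = 2364
Ai = 2351 / 2364
Ai = 0.9945

0.9945


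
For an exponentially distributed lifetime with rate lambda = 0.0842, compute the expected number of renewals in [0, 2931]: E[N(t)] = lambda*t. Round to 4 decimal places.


lambda = 0.0842
t = 2931
E[N(t)] = lambda * t
E[N(t)] = 0.0842 * 2931
E[N(t)] = 246.7902

246.7902


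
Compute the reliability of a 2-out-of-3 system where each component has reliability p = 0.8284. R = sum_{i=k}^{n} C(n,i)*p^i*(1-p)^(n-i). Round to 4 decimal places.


k = 2, n = 3, p = 0.8284
i=2: C(3,2)=3 * 0.8284^2 * 0.1716^1 = 0.3533
i=3: C(3,3)=1 * 0.8284^3 * 0.1716^0 = 0.5685
R = sum of terms = 0.9218

0.9218


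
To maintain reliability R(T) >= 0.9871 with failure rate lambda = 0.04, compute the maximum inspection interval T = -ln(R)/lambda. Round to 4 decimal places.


R_target = 0.9871
lambda = 0.04
-ln(0.9871) = 0.013
T = 0.013 / 0.04
T = 0.3246

0.3246


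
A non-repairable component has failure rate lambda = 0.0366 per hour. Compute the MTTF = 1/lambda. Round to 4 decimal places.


lambda = 0.0366
MTTF = 1 / 0.0366
MTTF = 27.3224

27.3224


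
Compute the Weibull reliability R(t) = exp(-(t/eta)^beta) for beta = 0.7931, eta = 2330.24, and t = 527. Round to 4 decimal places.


beta = 0.7931, eta = 2330.24, t = 527
t/eta = 527 / 2330.24 = 0.2262
(t/eta)^beta = 0.2262^0.7931 = 0.3076
R(t) = exp(-0.3076)
R(t) = 0.7352

0.7352


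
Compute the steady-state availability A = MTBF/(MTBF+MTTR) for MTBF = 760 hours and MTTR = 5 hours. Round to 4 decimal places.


MTBF = 760
MTTR = 5
MTBF + MTTR = 765
A = 760 / 765
A = 0.9935

0.9935


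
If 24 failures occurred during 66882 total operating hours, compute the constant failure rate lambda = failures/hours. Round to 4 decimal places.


failures = 24
total_hours = 66882
lambda = 24 / 66882
lambda = 0.0004

0.0004


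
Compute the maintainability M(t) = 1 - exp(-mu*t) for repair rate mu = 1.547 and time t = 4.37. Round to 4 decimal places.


mu = 1.547, t = 4.37
mu * t = 1.547 * 4.37 = 6.7604
exp(-6.7604) = 0.0012
M(t) = 1 - 0.0012
M(t) = 0.9988

0.9988


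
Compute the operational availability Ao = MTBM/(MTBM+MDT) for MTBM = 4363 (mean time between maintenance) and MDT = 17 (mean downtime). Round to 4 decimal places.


MTBM = 4363
MDT = 17
MTBM + MDT = 4380
Ao = 4363 / 4380
Ao = 0.9961

0.9961


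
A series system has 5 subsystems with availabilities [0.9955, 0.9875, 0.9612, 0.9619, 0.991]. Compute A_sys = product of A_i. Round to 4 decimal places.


Subsystems: [0.9955, 0.9875, 0.9612, 0.9619, 0.991]
After subsystem 1 (A=0.9955): product = 0.9955
After subsystem 2 (A=0.9875): product = 0.9831
After subsystem 3 (A=0.9612): product = 0.9449
After subsystem 4 (A=0.9619): product = 0.9089
After subsystem 5 (A=0.991): product = 0.9007
A_sys = 0.9007

0.9007


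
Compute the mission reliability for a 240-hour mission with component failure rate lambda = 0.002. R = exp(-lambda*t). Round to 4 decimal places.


lambda = 0.002
mission_time = 240
lambda * t = 0.002 * 240 = 0.48
R = exp(-0.48)
R = 0.6188

0.6188


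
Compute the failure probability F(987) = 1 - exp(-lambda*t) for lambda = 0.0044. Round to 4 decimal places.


lambda = 0.0044, t = 987
lambda * t = 4.3428
exp(-4.3428) = 0.013
F(t) = 1 - 0.013
F(t) = 0.987

0.987


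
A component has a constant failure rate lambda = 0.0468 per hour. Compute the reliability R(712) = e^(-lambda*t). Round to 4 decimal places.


lambda = 0.0468
t = 712
lambda * t = 33.3216
R(t) = e^(-33.3216)
R(t) = 0.0

0.0


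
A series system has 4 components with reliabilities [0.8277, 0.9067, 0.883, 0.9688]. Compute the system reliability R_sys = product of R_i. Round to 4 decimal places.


Components: [0.8277, 0.9067, 0.883, 0.9688]
After component 1 (R=0.8277): product = 0.8277
After component 2 (R=0.9067): product = 0.7505
After component 3 (R=0.883): product = 0.6627
After component 4 (R=0.9688): product = 0.642
R_sys = 0.642

0.642


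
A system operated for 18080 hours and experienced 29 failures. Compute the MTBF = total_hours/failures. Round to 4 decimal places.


total_hours = 18080
failures = 29
MTBF = 18080 / 29
MTBF = 623.4483

623.4483


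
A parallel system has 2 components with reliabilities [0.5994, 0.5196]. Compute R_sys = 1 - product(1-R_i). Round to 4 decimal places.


Components: [0.5994, 0.5196]
(1 - 0.5994) = 0.4006, running product = 0.4006
(1 - 0.5196) = 0.4804, running product = 0.1924
Product of (1-R_i) = 0.1924
R_sys = 1 - 0.1924 = 0.8076

0.8076


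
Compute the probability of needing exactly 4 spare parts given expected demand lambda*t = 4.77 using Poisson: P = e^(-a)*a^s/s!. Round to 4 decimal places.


a = 4.77, s = 4
e^(-a) = e^(-4.77) = 0.0085
a^s = 4.77^4 = 517.6945
s! = 24
P = 0.0085 * 517.6945 / 24
P = 0.1829

0.1829


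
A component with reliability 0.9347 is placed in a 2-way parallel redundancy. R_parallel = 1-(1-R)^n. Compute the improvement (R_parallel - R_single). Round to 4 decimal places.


R_single = 0.9347, n = 2
1 - R_single = 0.0653
(1 - R_single)^n = 0.0653^2 = 0.0043
R_parallel = 1 - 0.0043 = 0.9957
Improvement = 0.9957 - 0.9347
Improvement = 0.061

0.061


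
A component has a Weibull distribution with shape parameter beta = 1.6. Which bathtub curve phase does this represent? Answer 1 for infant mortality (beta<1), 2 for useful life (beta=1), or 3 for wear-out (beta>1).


beta = 1.6
Compare beta to 1:
beta < 1 => infant mortality (phase 1)
beta = 1 => useful life (phase 2)
beta > 1 => wear-out (phase 3)
Since beta = 1.6, this is wear-out (increasing failure rate)
Phase = 3

3


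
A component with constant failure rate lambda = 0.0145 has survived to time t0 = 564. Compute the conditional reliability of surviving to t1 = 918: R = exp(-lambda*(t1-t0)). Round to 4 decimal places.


lambda = 0.0145
t0 = 564, t1 = 918
t1 - t0 = 354
lambda * (t1-t0) = 0.0145 * 354 = 5.133
R = exp(-5.133)
R = 0.0059

0.0059


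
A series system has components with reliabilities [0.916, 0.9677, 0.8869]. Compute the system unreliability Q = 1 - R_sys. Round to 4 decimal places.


Components: [0.916, 0.9677, 0.8869]
After component 1: product = 0.916
After component 2: product = 0.8864
After component 3: product = 0.7862
R_sys = 0.7862
Q = 1 - 0.7862 = 0.2138

0.2138


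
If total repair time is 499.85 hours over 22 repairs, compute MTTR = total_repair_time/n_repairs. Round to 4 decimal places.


total_repair_time = 499.85
n_repairs = 22
MTTR = 499.85 / 22
MTTR = 22.7205

22.7205


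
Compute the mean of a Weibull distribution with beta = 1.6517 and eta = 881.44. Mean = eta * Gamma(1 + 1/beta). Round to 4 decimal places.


beta = 1.6517, eta = 881.44
1/beta = 0.6054
1 + 1/beta = 1.6054
Gamma(1.6054) = 0.8941
Mean = 881.44 * 0.8941
Mean = 788.1301

788.1301


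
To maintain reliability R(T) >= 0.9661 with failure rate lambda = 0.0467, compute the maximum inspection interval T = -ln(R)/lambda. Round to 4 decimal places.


R_target = 0.9661
lambda = 0.0467
-ln(0.9661) = 0.0345
T = 0.0345 / 0.0467
T = 0.7385

0.7385


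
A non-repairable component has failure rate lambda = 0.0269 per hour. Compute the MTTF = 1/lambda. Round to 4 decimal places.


lambda = 0.0269
MTTF = 1 / 0.0269
MTTF = 37.1747

37.1747


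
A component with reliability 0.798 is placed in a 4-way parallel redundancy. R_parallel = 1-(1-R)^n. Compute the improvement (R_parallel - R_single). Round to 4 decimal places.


R_single = 0.798, n = 4
1 - R_single = 0.202
(1 - R_single)^n = 0.202^4 = 0.0017
R_parallel = 1 - 0.0017 = 0.9983
Improvement = 0.9983 - 0.798
Improvement = 0.2003

0.2003


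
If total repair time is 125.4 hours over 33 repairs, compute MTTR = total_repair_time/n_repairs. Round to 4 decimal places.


total_repair_time = 125.4
n_repairs = 33
MTTR = 125.4 / 33
MTTR = 3.8

3.8


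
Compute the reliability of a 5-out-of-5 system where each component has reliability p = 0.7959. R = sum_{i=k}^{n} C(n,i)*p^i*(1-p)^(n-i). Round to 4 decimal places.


k = 5, n = 5, p = 0.7959
i=5: C(5,5)=1 * 0.7959^5 * 0.2041^0 = 0.3194
R = sum of terms = 0.3194

0.3194


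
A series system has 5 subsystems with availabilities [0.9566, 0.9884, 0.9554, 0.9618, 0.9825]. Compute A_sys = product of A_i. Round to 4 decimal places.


Subsystems: [0.9566, 0.9884, 0.9554, 0.9618, 0.9825]
After subsystem 1 (A=0.9566): product = 0.9566
After subsystem 2 (A=0.9884): product = 0.9455
After subsystem 3 (A=0.9554): product = 0.9033
After subsystem 4 (A=0.9618): product = 0.8688
After subsystem 5 (A=0.9825): product = 0.8536
A_sys = 0.8536

0.8536


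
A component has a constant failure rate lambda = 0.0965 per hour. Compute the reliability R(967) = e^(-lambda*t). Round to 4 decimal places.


lambda = 0.0965
t = 967
lambda * t = 93.3155
R(t) = e^(-93.3155)
R(t) = 0.0

0.0


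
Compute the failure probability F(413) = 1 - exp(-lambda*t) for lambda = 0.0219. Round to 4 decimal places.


lambda = 0.0219, t = 413
lambda * t = 9.0447
exp(-9.0447) = 0.0001
F(t) = 1 - 0.0001
F(t) = 0.9999

0.9999


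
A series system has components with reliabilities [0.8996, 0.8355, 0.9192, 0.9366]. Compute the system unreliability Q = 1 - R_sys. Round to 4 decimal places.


Components: [0.8996, 0.8355, 0.9192, 0.9366]
After component 1: product = 0.8996
After component 2: product = 0.7516
After component 3: product = 0.6909
After component 4: product = 0.6471
R_sys = 0.6471
Q = 1 - 0.6471 = 0.3529

0.3529


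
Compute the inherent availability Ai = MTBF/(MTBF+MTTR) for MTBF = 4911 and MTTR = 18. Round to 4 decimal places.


MTBF = 4911
MTTR = 18
MTBF + MTTR = 4929
Ai = 4911 / 4929
Ai = 0.9963

0.9963


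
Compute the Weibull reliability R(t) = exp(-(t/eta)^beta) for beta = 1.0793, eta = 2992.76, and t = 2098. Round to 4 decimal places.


beta = 1.0793, eta = 2992.76, t = 2098
t/eta = 2098 / 2992.76 = 0.701
(t/eta)^beta = 0.701^1.0793 = 0.6816
R(t) = exp(-0.6816)
R(t) = 0.5058

0.5058


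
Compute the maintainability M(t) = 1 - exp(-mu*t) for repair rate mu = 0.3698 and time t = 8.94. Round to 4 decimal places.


mu = 0.3698, t = 8.94
mu * t = 0.3698 * 8.94 = 3.306
exp(-3.306) = 0.0367
M(t) = 1 - 0.0367
M(t) = 0.9633

0.9633


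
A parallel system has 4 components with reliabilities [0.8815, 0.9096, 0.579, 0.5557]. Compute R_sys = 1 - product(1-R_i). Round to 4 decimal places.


Components: [0.8815, 0.9096, 0.579, 0.5557]
(1 - 0.8815) = 0.1185, running product = 0.1185
(1 - 0.9096) = 0.0904, running product = 0.0107
(1 - 0.579) = 0.421, running product = 0.0045
(1 - 0.5557) = 0.4443, running product = 0.002
Product of (1-R_i) = 0.002
R_sys = 1 - 0.002 = 0.998

0.998


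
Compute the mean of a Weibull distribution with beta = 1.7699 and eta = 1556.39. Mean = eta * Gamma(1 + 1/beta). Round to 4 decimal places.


beta = 1.7699, eta = 1556.39
1/beta = 0.565
1 + 1/beta = 1.565
Gamma(1.565) = 0.8901
Mean = 1556.39 * 0.8901
Mean = 1385.2725

1385.2725


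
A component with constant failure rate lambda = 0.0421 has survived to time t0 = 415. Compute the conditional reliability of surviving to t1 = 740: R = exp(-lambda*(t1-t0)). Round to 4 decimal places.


lambda = 0.0421
t0 = 415, t1 = 740
t1 - t0 = 325
lambda * (t1-t0) = 0.0421 * 325 = 13.6825
R = exp(-13.6825)
R = 0.0

0.0


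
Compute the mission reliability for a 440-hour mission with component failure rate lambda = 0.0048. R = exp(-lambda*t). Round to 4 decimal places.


lambda = 0.0048
mission_time = 440
lambda * t = 0.0048 * 440 = 2.112
R = exp(-2.112)
R = 0.121

0.121


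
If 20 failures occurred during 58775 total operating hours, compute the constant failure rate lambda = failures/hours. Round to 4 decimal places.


failures = 20
total_hours = 58775
lambda = 20 / 58775
lambda = 0.0003

0.0003


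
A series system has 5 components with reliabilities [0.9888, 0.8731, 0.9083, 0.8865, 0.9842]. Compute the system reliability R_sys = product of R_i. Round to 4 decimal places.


Components: [0.9888, 0.8731, 0.9083, 0.8865, 0.9842]
After component 1 (R=0.9888): product = 0.9888
After component 2 (R=0.8731): product = 0.8633
After component 3 (R=0.9083): product = 0.7842
After component 4 (R=0.8865): product = 0.6952
After component 5 (R=0.9842): product = 0.6842
R_sys = 0.6842

0.6842


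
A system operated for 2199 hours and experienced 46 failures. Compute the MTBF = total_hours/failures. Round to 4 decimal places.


total_hours = 2199
failures = 46
MTBF = 2199 / 46
MTBF = 47.8043

47.8043


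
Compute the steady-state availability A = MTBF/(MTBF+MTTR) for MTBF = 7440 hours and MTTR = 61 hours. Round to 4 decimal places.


MTBF = 7440
MTTR = 61
MTBF + MTTR = 7501
A = 7440 / 7501
A = 0.9919

0.9919


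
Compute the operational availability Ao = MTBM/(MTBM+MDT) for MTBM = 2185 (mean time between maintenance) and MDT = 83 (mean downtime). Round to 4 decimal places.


MTBM = 2185
MDT = 83
MTBM + MDT = 2268
Ao = 2185 / 2268
Ao = 0.9634

0.9634


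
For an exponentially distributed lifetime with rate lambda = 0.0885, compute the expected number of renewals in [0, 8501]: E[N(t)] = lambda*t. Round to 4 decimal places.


lambda = 0.0885
t = 8501
E[N(t)] = lambda * t
E[N(t)] = 0.0885 * 8501
E[N(t)] = 752.3385

752.3385


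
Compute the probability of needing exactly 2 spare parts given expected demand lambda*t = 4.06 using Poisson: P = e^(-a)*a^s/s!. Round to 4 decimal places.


a = 4.06, s = 2
e^(-a) = e^(-4.06) = 0.0172
a^s = 4.06^2 = 16.4836
s! = 2
P = 0.0172 * 16.4836 / 2
P = 0.1422

0.1422


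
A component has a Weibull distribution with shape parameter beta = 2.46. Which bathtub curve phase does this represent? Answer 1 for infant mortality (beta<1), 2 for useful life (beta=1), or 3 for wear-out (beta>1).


beta = 2.46
Compare beta to 1:
beta < 1 => infant mortality (phase 1)
beta = 1 => useful life (phase 2)
beta > 1 => wear-out (phase 3)
Since beta = 2.46, this is wear-out (increasing failure rate)
Phase = 3

3


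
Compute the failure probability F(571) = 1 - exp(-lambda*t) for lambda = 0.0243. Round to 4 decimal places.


lambda = 0.0243, t = 571
lambda * t = 13.8753
exp(-13.8753) = 0.0
F(t) = 1 - 0.0
F(t) = 1.0

1.0


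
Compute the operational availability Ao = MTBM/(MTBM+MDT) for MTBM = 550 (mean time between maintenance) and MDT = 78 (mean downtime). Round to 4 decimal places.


MTBM = 550
MDT = 78
MTBM + MDT = 628
Ao = 550 / 628
Ao = 0.8758

0.8758


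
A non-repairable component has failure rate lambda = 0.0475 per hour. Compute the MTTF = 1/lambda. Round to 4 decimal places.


lambda = 0.0475
MTTF = 1 / 0.0475
MTTF = 21.0526

21.0526


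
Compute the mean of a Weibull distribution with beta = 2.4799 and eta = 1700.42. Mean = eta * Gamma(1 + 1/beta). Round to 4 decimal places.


beta = 2.4799, eta = 1700.42
1/beta = 0.4032
1 + 1/beta = 1.4032
Gamma(1.4032) = 0.8871
Mean = 1700.42 * 0.8871
Mean = 1508.429

1508.429


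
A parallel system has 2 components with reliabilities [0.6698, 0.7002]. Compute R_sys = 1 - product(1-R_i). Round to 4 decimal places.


Components: [0.6698, 0.7002]
(1 - 0.6698) = 0.3302, running product = 0.3302
(1 - 0.7002) = 0.2998, running product = 0.099
Product of (1-R_i) = 0.099
R_sys = 1 - 0.099 = 0.901

0.901


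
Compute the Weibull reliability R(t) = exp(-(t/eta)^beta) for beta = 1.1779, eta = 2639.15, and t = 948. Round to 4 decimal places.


beta = 1.1779, eta = 2639.15, t = 948
t/eta = 948 / 2639.15 = 0.3592
(t/eta)^beta = 0.3592^1.1779 = 0.2994
R(t) = exp(-0.2994)
R(t) = 0.7413

0.7413


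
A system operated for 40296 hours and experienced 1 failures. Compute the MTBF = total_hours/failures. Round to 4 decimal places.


total_hours = 40296
failures = 1
MTBF = 40296 / 1
MTBF = 40296.0

40296.0


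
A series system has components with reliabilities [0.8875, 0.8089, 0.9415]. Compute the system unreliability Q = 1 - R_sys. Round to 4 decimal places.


Components: [0.8875, 0.8089, 0.9415]
After component 1: product = 0.8875
After component 2: product = 0.7179
After component 3: product = 0.6759
R_sys = 0.6759
Q = 1 - 0.6759 = 0.3241

0.3241


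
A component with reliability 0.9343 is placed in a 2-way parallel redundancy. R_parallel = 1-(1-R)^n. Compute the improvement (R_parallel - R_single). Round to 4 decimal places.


R_single = 0.9343, n = 2
1 - R_single = 0.0657
(1 - R_single)^n = 0.0657^2 = 0.0043
R_parallel = 1 - 0.0043 = 0.9957
Improvement = 0.9957 - 0.9343
Improvement = 0.0614

0.0614


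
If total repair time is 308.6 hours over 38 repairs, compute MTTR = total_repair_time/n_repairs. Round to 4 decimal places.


total_repair_time = 308.6
n_repairs = 38
MTTR = 308.6 / 38
MTTR = 8.1211

8.1211


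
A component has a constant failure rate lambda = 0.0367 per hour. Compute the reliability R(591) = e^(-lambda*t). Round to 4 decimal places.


lambda = 0.0367
t = 591
lambda * t = 21.6897
R(t) = e^(-21.6897)
R(t) = 0.0

0.0


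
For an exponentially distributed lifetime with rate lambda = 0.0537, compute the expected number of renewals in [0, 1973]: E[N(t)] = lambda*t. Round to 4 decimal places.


lambda = 0.0537
t = 1973
E[N(t)] = lambda * t
E[N(t)] = 0.0537 * 1973
E[N(t)] = 105.9501

105.9501


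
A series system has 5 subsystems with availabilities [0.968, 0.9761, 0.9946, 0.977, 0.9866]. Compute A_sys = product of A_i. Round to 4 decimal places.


Subsystems: [0.968, 0.9761, 0.9946, 0.977, 0.9866]
After subsystem 1 (A=0.968): product = 0.968
After subsystem 2 (A=0.9761): product = 0.9449
After subsystem 3 (A=0.9946): product = 0.9398
After subsystem 4 (A=0.977): product = 0.9181
After subsystem 5 (A=0.9866): product = 0.9058
A_sys = 0.9058

0.9058


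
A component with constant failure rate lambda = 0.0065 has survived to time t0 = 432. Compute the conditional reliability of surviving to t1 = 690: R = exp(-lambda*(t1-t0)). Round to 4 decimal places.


lambda = 0.0065
t0 = 432, t1 = 690
t1 - t0 = 258
lambda * (t1-t0) = 0.0065 * 258 = 1.677
R = exp(-1.677)
R = 0.1869

0.1869


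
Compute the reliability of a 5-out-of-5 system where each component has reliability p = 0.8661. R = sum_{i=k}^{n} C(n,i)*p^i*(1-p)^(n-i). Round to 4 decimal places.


k = 5, n = 5, p = 0.8661
i=5: C(5,5)=1 * 0.8661^5 * 0.1339^0 = 0.4873
R = sum of terms = 0.4873

0.4873


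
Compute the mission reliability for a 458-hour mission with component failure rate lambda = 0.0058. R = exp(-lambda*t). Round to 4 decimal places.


lambda = 0.0058
mission_time = 458
lambda * t = 0.0058 * 458 = 2.6564
R = exp(-2.6564)
R = 0.0702

0.0702


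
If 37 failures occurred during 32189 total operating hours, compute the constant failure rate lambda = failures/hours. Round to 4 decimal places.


failures = 37
total_hours = 32189
lambda = 37 / 32189
lambda = 0.0011

0.0011


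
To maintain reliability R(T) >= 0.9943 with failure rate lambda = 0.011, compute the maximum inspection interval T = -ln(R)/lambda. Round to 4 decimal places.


R_target = 0.9943
lambda = 0.011
-ln(0.9943) = 0.0057
T = 0.0057 / 0.011
T = 0.5197

0.5197


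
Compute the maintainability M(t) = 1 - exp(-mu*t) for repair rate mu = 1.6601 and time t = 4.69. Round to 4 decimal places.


mu = 1.6601, t = 4.69
mu * t = 1.6601 * 4.69 = 7.7859
exp(-7.7859) = 0.0004
M(t) = 1 - 0.0004
M(t) = 0.9996

0.9996


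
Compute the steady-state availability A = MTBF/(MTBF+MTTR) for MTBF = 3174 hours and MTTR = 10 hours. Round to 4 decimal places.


MTBF = 3174
MTTR = 10
MTBF + MTTR = 3184
A = 3174 / 3184
A = 0.9969

0.9969


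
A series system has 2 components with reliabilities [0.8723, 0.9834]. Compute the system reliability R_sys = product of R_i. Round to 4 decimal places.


Components: [0.8723, 0.9834]
After component 1 (R=0.8723): product = 0.8723
After component 2 (R=0.9834): product = 0.8578
R_sys = 0.8578

0.8578


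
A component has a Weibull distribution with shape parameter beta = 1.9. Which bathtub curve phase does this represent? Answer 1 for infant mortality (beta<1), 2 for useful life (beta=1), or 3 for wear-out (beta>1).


beta = 1.9
Compare beta to 1:
beta < 1 => infant mortality (phase 1)
beta = 1 => useful life (phase 2)
beta > 1 => wear-out (phase 3)
Since beta = 1.9, this is wear-out (increasing failure rate)
Phase = 3

3


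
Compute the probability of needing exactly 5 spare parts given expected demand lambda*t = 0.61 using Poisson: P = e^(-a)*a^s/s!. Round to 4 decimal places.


a = 0.61, s = 5
e^(-a) = e^(-0.61) = 0.5434
a^s = 0.61^5 = 0.0845
s! = 120
P = 0.5434 * 0.0845 / 120
P = 0.0004

0.0004


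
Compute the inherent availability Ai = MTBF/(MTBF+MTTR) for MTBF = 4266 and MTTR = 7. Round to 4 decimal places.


MTBF = 4266
MTTR = 7
MTBF + MTTR = 4273
Ai = 4266 / 4273
Ai = 0.9984

0.9984


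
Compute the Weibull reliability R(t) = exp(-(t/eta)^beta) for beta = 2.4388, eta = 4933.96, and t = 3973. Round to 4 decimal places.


beta = 2.4388, eta = 4933.96, t = 3973
t/eta = 3973 / 4933.96 = 0.8052
(t/eta)^beta = 0.8052^2.4388 = 0.5896
R(t) = exp(-0.5896)
R(t) = 0.5545

0.5545


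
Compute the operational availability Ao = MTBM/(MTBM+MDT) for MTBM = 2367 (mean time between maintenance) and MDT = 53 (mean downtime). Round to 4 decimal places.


MTBM = 2367
MDT = 53
MTBM + MDT = 2420
Ao = 2367 / 2420
Ao = 0.9781

0.9781


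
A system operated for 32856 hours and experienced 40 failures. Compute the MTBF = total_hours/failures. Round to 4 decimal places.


total_hours = 32856
failures = 40
MTBF = 32856 / 40
MTBF = 821.4

821.4


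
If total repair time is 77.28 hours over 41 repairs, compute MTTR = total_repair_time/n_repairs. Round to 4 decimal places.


total_repair_time = 77.28
n_repairs = 41
MTTR = 77.28 / 41
MTTR = 1.8849

1.8849


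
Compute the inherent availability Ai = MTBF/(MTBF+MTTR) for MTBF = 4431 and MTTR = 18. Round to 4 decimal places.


MTBF = 4431
MTTR = 18
MTBF + MTTR = 4449
Ai = 4431 / 4449
Ai = 0.996

0.996


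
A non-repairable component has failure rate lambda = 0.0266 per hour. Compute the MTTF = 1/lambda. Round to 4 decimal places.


lambda = 0.0266
MTTF = 1 / 0.0266
MTTF = 37.594

37.594


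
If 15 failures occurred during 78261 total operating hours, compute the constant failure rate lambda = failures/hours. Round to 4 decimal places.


failures = 15
total_hours = 78261
lambda = 15 / 78261
lambda = 0.0002

0.0002


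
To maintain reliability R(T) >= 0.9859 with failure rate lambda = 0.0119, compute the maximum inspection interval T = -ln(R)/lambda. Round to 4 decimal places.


R_target = 0.9859
lambda = 0.0119
-ln(0.9859) = 0.0142
T = 0.0142 / 0.0119
T = 1.1933

1.1933


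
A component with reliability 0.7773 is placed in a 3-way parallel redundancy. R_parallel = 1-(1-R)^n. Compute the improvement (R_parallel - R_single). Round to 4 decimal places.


R_single = 0.7773, n = 3
1 - R_single = 0.2227
(1 - R_single)^n = 0.2227^3 = 0.011
R_parallel = 1 - 0.011 = 0.989
Improvement = 0.989 - 0.7773
Improvement = 0.2117

0.2117


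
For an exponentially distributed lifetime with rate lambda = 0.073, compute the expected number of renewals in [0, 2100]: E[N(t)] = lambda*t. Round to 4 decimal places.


lambda = 0.073
t = 2100
E[N(t)] = lambda * t
E[N(t)] = 0.073 * 2100
E[N(t)] = 153.3

153.3


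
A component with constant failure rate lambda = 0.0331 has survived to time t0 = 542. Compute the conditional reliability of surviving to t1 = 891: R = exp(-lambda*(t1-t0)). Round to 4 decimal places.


lambda = 0.0331
t0 = 542, t1 = 891
t1 - t0 = 349
lambda * (t1-t0) = 0.0331 * 349 = 11.5519
R = exp(-11.5519)
R = 0.0

0.0


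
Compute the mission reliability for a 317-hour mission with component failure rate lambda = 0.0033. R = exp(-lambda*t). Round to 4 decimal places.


lambda = 0.0033
mission_time = 317
lambda * t = 0.0033 * 317 = 1.0461
R = exp(-1.0461)
R = 0.3513

0.3513


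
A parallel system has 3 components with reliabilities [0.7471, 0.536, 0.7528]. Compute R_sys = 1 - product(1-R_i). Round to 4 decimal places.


Components: [0.7471, 0.536, 0.7528]
(1 - 0.7471) = 0.2529, running product = 0.2529
(1 - 0.536) = 0.464, running product = 0.1173
(1 - 0.7528) = 0.2472, running product = 0.029
Product of (1-R_i) = 0.029
R_sys = 1 - 0.029 = 0.971

0.971


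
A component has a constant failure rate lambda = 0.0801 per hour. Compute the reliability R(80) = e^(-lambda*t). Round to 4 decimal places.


lambda = 0.0801
t = 80
lambda * t = 6.408
R(t) = e^(-6.408)
R(t) = 0.0016

0.0016


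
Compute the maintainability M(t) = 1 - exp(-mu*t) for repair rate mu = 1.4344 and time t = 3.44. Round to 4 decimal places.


mu = 1.4344, t = 3.44
mu * t = 1.4344 * 3.44 = 4.9343
exp(-4.9343) = 0.0072
M(t) = 1 - 0.0072
M(t) = 0.9928

0.9928


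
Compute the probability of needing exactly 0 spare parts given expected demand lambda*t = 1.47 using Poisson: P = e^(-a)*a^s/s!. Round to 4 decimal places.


a = 1.47, s = 0
e^(-a) = e^(-1.47) = 0.2299
a^s = 1.47^0 = 1.0
s! = 1
P = 0.2299 * 1.0 / 1
P = 0.2299

0.2299


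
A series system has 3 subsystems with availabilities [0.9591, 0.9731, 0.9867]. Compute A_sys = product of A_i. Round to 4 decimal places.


Subsystems: [0.9591, 0.9731, 0.9867]
After subsystem 1 (A=0.9591): product = 0.9591
After subsystem 2 (A=0.9731): product = 0.9333
After subsystem 3 (A=0.9867): product = 0.9209
A_sys = 0.9209

0.9209


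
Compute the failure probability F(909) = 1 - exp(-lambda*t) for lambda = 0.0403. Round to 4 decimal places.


lambda = 0.0403, t = 909
lambda * t = 36.6327
exp(-36.6327) = 0.0
F(t) = 1 - 0.0
F(t) = 1.0

1.0


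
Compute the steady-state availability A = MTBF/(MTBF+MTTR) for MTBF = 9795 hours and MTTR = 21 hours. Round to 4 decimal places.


MTBF = 9795
MTTR = 21
MTBF + MTTR = 9816
A = 9795 / 9816
A = 0.9979

0.9979


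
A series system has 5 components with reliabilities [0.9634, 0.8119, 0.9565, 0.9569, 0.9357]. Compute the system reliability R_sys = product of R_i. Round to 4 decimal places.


Components: [0.9634, 0.8119, 0.9565, 0.9569, 0.9357]
After component 1 (R=0.9634): product = 0.9634
After component 2 (R=0.8119): product = 0.7822
After component 3 (R=0.9565): product = 0.7482
After component 4 (R=0.9569): product = 0.7159
After component 5 (R=0.9357): product = 0.6699
R_sys = 0.6699

0.6699


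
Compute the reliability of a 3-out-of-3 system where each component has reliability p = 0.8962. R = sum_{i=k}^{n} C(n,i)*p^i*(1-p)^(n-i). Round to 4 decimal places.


k = 3, n = 3, p = 0.8962
i=3: C(3,3)=1 * 0.8962^3 * 0.1038^0 = 0.7198
R = sum of terms = 0.7198

0.7198


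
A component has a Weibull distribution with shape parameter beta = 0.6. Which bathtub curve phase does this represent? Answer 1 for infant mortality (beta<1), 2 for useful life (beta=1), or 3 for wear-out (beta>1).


beta = 0.6
Compare beta to 1:
beta < 1 => infant mortality (phase 1)
beta = 1 => useful life (phase 2)
beta > 1 => wear-out (phase 3)
Since beta = 0.6, this is infant mortality (decreasing failure rate)
Phase = 1

1


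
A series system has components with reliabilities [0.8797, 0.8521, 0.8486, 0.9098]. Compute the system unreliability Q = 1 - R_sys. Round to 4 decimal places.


Components: [0.8797, 0.8521, 0.8486, 0.9098]
After component 1: product = 0.8797
After component 2: product = 0.7496
After component 3: product = 0.6361
After component 4: product = 0.5787
R_sys = 0.5787
Q = 1 - 0.5787 = 0.4213

0.4213


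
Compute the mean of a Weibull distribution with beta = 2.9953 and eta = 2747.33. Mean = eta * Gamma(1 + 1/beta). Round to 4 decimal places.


beta = 2.9953, eta = 2747.33
1/beta = 0.3339
1 + 1/beta = 1.3339
Gamma(1.3339) = 0.8929
Mean = 2747.33 * 0.8929
Mean = 2453.1404

2453.1404


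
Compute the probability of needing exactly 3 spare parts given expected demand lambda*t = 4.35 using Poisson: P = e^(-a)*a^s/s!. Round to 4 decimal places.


a = 4.35, s = 3
e^(-a) = e^(-4.35) = 0.0129
a^s = 4.35^3 = 82.3129
s! = 6
P = 0.0129 * 82.3129 / 6
P = 0.1771

0.1771


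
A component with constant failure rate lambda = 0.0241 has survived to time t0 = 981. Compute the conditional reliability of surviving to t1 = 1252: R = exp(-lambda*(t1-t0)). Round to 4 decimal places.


lambda = 0.0241
t0 = 981, t1 = 1252
t1 - t0 = 271
lambda * (t1-t0) = 0.0241 * 271 = 6.5311
R = exp(-6.5311)
R = 0.0015

0.0015


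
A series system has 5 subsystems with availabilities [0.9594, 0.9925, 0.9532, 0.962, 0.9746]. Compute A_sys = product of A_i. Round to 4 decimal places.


Subsystems: [0.9594, 0.9925, 0.9532, 0.962, 0.9746]
After subsystem 1 (A=0.9594): product = 0.9594
After subsystem 2 (A=0.9925): product = 0.9522
After subsystem 3 (A=0.9532): product = 0.9076
After subsystem 4 (A=0.962): product = 0.8732
After subsystem 5 (A=0.9746): product = 0.851
A_sys = 0.851

0.851


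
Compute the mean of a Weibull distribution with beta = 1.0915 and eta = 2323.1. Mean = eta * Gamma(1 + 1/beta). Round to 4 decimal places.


beta = 1.0915, eta = 2323.1
1/beta = 0.9162
1 + 1/beta = 1.9162
Gamma(1.9162) = 0.9674
Mean = 2323.1 * 0.9674
Mean = 2247.3854

2247.3854


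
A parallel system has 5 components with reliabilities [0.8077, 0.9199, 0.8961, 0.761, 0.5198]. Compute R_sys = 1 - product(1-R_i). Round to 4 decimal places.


Components: [0.8077, 0.9199, 0.8961, 0.761, 0.5198]
(1 - 0.8077) = 0.1923, running product = 0.1923
(1 - 0.9199) = 0.0801, running product = 0.0154
(1 - 0.8961) = 0.1039, running product = 0.0016
(1 - 0.761) = 0.239, running product = 0.0004
(1 - 0.5198) = 0.4802, running product = 0.0002
Product of (1-R_i) = 0.0002
R_sys = 1 - 0.0002 = 0.9998

0.9998


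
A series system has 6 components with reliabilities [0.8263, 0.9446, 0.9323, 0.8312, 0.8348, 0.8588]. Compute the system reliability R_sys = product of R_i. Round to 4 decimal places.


Components: [0.8263, 0.9446, 0.9323, 0.8312, 0.8348, 0.8588]
After component 1 (R=0.8263): product = 0.8263
After component 2 (R=0.9446): product = 0.7805
After component 3 (R=0.9323): product = 0.7277
After component 4 (R=0.8312): product = 0.6048
After component 5 (R=0.8348): product = 0.5049
After component 6 (R=0.8588): product = 0.4336
R_sys = 0.4336

0.4336


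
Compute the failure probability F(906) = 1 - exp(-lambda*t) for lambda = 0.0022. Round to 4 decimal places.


lambda = 0.0022, t = 906
lambda * t = 1.9932
exp(-1.9932) = 0.1363
F(t) = 1 - 0.1363
F(t) = 0.8637

0.8637


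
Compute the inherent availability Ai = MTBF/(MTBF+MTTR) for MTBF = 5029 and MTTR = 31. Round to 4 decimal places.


MTBF = 5029
MTTR = 31
MTBF + MTTR = 5060
Ai = 5029 / 5060
Ai = 0.9939

0.9939


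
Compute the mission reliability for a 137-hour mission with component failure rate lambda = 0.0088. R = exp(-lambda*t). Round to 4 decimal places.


lambda = 0.0088
mission_time = 137
lambda * t = 0.0088 * 137 = 1.2056
R = exp(-1.2056)
R = 0.2995

0.2995


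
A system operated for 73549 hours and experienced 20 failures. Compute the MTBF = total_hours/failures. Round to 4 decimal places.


total_hours = 73549
failures = 20
MTBF = 73549 / 20
MTBF = 3677.45

3677.45


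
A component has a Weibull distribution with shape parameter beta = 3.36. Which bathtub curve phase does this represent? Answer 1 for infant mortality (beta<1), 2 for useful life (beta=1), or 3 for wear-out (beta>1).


beta = 3.36
Compare beta to 1:
beta < 1 => infant mortality (phase 1)
beta = 1 => useful life (phase 2)
beta > 1 => wear-out (phase 3)
Since beta = 3.36, this is wear-out (increasing failure rate)
Phase = 3

3


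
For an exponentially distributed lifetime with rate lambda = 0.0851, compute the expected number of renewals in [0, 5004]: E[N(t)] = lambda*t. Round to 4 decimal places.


lambda = 0.0851
t = 5004
E[N(t)] = lambda * t
E[N(t)] = 0.0851 * 5004
E[N(t)] = 425.8404

425.8404


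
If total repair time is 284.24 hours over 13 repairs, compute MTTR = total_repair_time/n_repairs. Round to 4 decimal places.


total_repair_time = 284.24
n_repairs = 13
MTTR = 284.24 / 13
MTTR = 21.8646

21.8646


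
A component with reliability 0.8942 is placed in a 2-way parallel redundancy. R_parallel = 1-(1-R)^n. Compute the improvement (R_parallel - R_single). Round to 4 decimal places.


R_single = 0.8942, n = 2
1 - R_single = 0.1058
(1 - R_single)^n = 0.1058^2 = 0.0112
R_parallel = 1 - 0.0112 = 0.9888
Improvement = 0.9888 - 0.8942
Improvement = 0.0946

0.0946


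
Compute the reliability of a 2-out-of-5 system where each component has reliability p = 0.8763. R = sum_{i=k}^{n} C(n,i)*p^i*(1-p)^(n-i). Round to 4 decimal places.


k = 2, n = 5, p = 0.8763
i=2: C(5,2)=10 * 0.8763^2 * 0.1237^3 = 0.0145
i=3: C(5,3)=10 * 0.8763^3 * 0.1237^2 = 0.103
i=4: C(5,4)=5 * 0.8763^4 * 0.1237^1 = 0.3647
i=5: C(5,5)=1 * 0.8763^5 * 0.1237^0 = 0.5167
R = sum of terms = 0.9989

0.9989


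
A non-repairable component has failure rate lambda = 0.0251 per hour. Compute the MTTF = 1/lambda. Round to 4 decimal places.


lambda = 0.0251
MTTF = 1 / 0.0251
MTTF = 39.8406

39.8406


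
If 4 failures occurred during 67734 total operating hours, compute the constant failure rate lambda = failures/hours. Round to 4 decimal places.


failures = 4
total_hours = 67734
lambda = 4 / 67734
lambda = 0.0001

0.0001


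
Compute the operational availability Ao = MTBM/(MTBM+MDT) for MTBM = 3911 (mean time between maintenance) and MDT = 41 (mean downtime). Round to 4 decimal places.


MTBM = 3911
MDT = 41
MTBM + MDT = 3952
Ao = 3911 / 3952
Ao = 0.9896

0.9896


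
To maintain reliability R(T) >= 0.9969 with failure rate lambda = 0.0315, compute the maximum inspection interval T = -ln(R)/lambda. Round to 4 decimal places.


R_target = 0.9969
lambda = 0.0315
-ln(0.9969) = 0.0031
T = 0.0031 / 0.0315
T = 0.0986

0.0986


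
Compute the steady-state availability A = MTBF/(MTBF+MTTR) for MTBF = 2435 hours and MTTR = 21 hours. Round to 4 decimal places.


MTBF = 2435
MTTR = 21
MTBF + MTTR = 2456
A = 2435 / 2456
A = 0.9914

0.9914


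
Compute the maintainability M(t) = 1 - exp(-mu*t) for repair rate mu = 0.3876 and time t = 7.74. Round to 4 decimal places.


mu = 0.3876, t = 7.74
mu * t = 0.3876 * 7.74 = 3.0
exp(-3.0) = 0.0498
M(t) = 1 - 0.0498
M(t) = 0.9502

0.9502


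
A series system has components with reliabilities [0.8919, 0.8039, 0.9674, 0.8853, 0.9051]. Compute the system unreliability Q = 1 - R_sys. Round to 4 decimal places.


Components: [0.8919, 0.8039, 0.9674, 0.8853, 0.9051]
After component 1: product = 0.8919
After component 2: product = 0.717
After component 3: product = 0.6936
After component 4: product = 0.6141
After component 5: product = 0.5558
R_sys = 0.5558
Q = 1 - 0.5558 = 0.4442

0.4442


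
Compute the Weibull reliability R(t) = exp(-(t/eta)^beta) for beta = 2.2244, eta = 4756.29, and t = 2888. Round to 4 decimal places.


beta = 2.2244, eta = 4756.29, t = 2888
t/eta = 2888 / 4756.29 = 0.6072
(t/eta)^beta = 0.6072^2.2244 = 0.3296
R(t) = exp(-0.3296)
R(t) = 0.7192

0.7192


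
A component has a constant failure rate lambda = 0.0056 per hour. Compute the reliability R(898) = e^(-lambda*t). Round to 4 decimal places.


lambda = 0.0056
t = 898
lambda * t = 5.0288
R(t) = e^(-5.0288)
R(t) = 0.0065

0.0065


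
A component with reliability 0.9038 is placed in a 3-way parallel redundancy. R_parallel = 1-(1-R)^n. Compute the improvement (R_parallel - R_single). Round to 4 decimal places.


R_single = 0.9038, n = 3
1 - R_single = 0.0962
(1 - R_single)^n = 0.0962^3 = 0.0009
R_parallel = 1 - 0.0009 = 0.9991
Improvement = 0.9991 - 0.9038
Improvement = 0.0953

0.0953


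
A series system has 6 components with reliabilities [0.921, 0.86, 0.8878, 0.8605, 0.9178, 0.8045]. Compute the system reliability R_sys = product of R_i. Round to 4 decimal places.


Components: [0.921, 0.86, 0.8878, 0.8605, 0.9178, 0.8045]
After component 1 (R=0.921): product = 0.921
After component 2 (R=0.86): product = 0.7921
After component 3 (R=0.8878): product = 0.7032
After component 4 (R=0.8605): product = 0.6051
After component 5 (R=0.9178): product = 0.5554
After component 6 (R=0.8045): product = 0.4468
R_sys = 0.4468

0.4468


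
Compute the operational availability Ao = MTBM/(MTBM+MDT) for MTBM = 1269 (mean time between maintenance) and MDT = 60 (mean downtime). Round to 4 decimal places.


MTBM = 1269
MDT = 60
MTBM + MDT = 1329
Ao = 1269 / 1329
Ao = 0.9549

0.9549


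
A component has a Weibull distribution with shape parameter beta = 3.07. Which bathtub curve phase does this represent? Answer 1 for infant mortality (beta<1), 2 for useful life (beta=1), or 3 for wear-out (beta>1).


beta = 3.07
Compare beta to 1:
beta < 1 => infant mortality (phase 1)
beta = 1 => useful life (phase 2)
beta > 1 => wear-out (phase 3)
Since beta = 3.07, this is wear-out (increasing failure rate)
Phase = 3

3


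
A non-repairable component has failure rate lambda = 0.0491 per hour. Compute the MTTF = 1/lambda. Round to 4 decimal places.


lambda = 0.0491
MTTF = 1 / 0.0491
MTTF = 20.3666

20.3666


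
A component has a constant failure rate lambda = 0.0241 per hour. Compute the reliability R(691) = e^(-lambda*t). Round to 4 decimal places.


lambda = 0.0241
t = 691
lambda * t = 16.6531
R(t) = e^(-16.6531)
R(t) = 0.0

0.0


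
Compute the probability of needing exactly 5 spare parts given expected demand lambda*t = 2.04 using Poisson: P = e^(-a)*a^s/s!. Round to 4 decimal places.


a = 2.04, s = 5
e^(-a) = e^(-2.04) = 0.13
a^s = 2.04^5 = 35.3306
s! = 120
P = 0.13 * 35.3306 / 120
P = 0.0383

0.0383


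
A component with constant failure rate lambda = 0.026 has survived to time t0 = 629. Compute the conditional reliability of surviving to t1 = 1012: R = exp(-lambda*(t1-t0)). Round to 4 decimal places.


lambda = 0.026
t0 = 629, t1 = 1012
t1 - t0 = 383
lambda * (t1-t0) = 0.026 * 383 = 9.958
R = exp(-9.958)
R = 0.0

0.0


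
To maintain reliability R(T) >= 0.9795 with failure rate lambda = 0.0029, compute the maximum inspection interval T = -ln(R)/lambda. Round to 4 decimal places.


R_target = 0.9795
lambda = 0.0029
-ln(0.9795) = 0.0207
T = 0.0207 / 0.0029
T = 7.1424

7.1424


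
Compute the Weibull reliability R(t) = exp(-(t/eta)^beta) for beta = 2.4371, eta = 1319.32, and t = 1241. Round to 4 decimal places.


beta = 2.4371, eta = 1319.32, t = 1241
t/eta = 1241 / 1319.32 = 0.9406
(t/eta)^beta = 0.9406^2.4371 = 0.8614
R(t) = exp(-0.8614)
R(t) = 0.4226

0.4226


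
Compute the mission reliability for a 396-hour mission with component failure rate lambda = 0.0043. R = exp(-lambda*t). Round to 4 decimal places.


lambda = 0.0043
mission_time = 396
lambda * t = 0.0043 * 396 = 1.7028
R = exp(-1.7028)
R = 0.1822

0.1822


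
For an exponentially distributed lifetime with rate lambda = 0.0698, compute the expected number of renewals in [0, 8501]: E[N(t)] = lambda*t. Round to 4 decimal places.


lambda = 0.0698
t = 8501
E[N(t)] = lambda * t
E[N(t)] = 0.0698 * 8501
E[N(t)] = 593.3698

593.3698


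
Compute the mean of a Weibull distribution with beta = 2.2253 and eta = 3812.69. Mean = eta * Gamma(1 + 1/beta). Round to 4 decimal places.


beta = 2.2253, eta = 3812.69
1/beta = 0.4494
1 + 1/beta = 1.4494
Gamma(1.4494) = 0.8857
Mean = 3812.69 * 0.8857
Mean = 3376.7767

3376.7767


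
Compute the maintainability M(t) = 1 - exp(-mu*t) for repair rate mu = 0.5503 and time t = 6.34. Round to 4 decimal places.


mu = 0.5503, t = 6.34
mu * t = 0.5503 * 6.34 = 3.4889
exp(-3.4889) = 0.0305
M(t) = 1 - 0.0305
M(t) = 0.9695

0.9695


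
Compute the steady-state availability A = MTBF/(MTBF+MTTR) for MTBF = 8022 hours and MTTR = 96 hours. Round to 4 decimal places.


MTBF = 8022
MTTR = 96
MTBF + MTTR = 8118
A = 8022 / 8118
A = 0.9882

0.9882
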